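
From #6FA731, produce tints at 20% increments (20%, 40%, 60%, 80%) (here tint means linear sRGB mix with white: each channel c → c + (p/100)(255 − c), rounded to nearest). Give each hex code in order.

#6FA731 is rgb(111, 167, 49).
20%: (111 + 28.8 = 139.8→140, 167 + 17.6 = 184.6→185, 49 + 41.2 = 90.2→90) → #8CB95A
40%: (111 + 57.6 = 168.6→169, 167 + 35.2 = 202.2→202, 49 + 82.4 = 131.4→131) → #A9CA83
60%: (111 + 86.4 = 197.4→197, 167 + 52.8 = 219.8→220, 49 + 123.6 = 172.6→173) → #C5DCAD
80%: (111 + 115.2 = 226.2→226, 167 + 70.4 = 237.4→237, 49 + 164.8 = 213.8→214) → #E2EDD6

#8CB95A, #A9CA83, #C5DCAD, #E2EDD6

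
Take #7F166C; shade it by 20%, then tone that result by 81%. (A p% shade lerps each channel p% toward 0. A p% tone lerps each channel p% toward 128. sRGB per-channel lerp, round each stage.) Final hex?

#7F166C is rgb(127, 22, 108).
A 20% shade moves each channel 20% toward 0:
  R: 127 − 25.4 = 101.6 → 102
  G: 22 + 0.2×(0−22) = 22 − 4.4 = 17.6 → 18
  B: 108 − 21.6 = 86.4 → 86
After the shade: rgb(102, 18, 86) = #661256.
An 81% tone moves each channel 81% toward 128:
  R: 102 + 0.81×(128−102) = 102 + 21.06 = 123.06 → 123
  G: 18 + 89.1 = 107.1 → 107
  B: 86 + 34.02 = 120.02 → 120
rgb(123, 107, 120) = #7B6B78.

#7B6B78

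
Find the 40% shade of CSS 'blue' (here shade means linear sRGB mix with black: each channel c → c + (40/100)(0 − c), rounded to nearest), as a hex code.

CSS blue is rgb(0, 0, 255).
A 40% shade moves each channel 40% toward 0:
  R: 0 + 0 = 0 → 0
  G: 0 + 0 = 0 → 0
  B: 255 + 0.4×(0−255) = 255 − 102 = 153 → 153
rgb(0, 0, 153) = #000099.

#000099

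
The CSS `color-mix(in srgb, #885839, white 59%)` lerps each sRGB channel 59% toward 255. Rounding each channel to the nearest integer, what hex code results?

#885839 is rgb(136, 88, 57).
Per channel, c → c + 0.59(255 − c):
  R: 136 + 0.59×(255−136) = 136 + 70.21 = 206.21 → 206
  G: 88 + 0.59×(255−88) = 88 + 98.53 = 186.53 → 187
  B: 57 + 0.59×(255−57) = 57 + 116.82 = 173.82 → 174
rgb(206, 187, 174) = #cebbae.

#cebbae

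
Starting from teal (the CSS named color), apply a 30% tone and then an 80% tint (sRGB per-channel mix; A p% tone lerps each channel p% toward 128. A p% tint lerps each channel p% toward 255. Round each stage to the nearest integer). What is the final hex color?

CSS teal is rgb(0, 128, 128).
A 30% tone moves each channel 30% toward 128:
  R: 0 + 38.4 = 38.4 → 38
  G: 128 + 0 = 128 → 128
  B: 128 + 0.3×(128−128) = 128 + 0 = 128 → 128
After the tone: rgb(38, 128, 128) = #268080.
Lerp each channel 80% toward 255:
  R: 38 + 0.8×(255−38) = 38 + 173.6 = 211.6 → 212
  G: 128 + 0.8×(255−128) = 128 + 101.6 = 229.6 → 230
  B: 128 + 101.6 = 229.6 → 230
rgb(212, 230, 230) = #D4E6E6.

#D4E6E6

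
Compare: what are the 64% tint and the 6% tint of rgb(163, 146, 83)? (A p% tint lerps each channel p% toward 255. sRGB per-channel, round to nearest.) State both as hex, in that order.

#DED8C1, #A9995D

64% tint:
  R: 163 + 0.64×(255−163) = 163 + 58.88 = 221.88 → 222
  G: 146 + 69.76 = 215.76 → 216
  B: 83 + 110.08 = 193.08 → 193
  → #DED8C1
6% tint:
  R: 163 + 0.06×(255−163) = 163 + 5.52 = 168.52 → 169
  G: 146 + 0.06×(255−146) = 146 + 6.54 = 152.54 → 153
  B: 83 + 10.32 = 93.32 → 93
  → #A9995D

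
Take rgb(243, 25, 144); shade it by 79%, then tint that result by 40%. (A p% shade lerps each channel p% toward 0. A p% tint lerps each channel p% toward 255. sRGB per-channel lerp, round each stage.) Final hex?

#856978

Lerp each channel 79% toward 0:
  R: 243 + 0.79×(0−243) = 243 − 191.97 = 51.03 → 51
  G: 25 + 0.79×(0−25) = 25 − 19.75 = 5.25 → 5
  B: 144 + 0.79×(0−144) = 144 − 113.76 = 30.24 → 30
After the shade: rgb(51, 5, 30) = #33051E.
Per channel, c → c + 0.4(255 − c):
  R: 51 + 0.4×(255−51) = 51 + 81.6 = 132.6 → 133
  G: 5 + 100 = 105 → 105
  B: 30 + 90 = 120 → 120
rgb(133, 105, 120) = #856978.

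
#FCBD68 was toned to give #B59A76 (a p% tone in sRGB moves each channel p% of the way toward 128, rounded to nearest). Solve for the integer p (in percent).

#FCBD68 is rgb(252, 189, 104); #B59A76 is rgb(181, 154, 118).
On the R channel (widest range): 181 ≈ 252 + (p/100)(128 − 252), so p ≈ 100×(181 − 252)/(128 − 252) = -7100/-124 = 57.26.
p = 57 reproduces all three channels after rounding.

57%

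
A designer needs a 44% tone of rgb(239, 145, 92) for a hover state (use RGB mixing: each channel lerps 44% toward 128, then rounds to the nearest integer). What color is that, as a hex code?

#be8a6c

A 44% tone moves each channel 44% toward 128:
  R: 239 + 0.44×(128−239) = 239 − 48.84 = 190.16 → 190
  G: 145 + 0.44×(128−145) = 145 − 7.48 = 137.52 → 138
  B: 92 + 15.84 = 107.84 → 108
rgb(190, 138, 108) = #be8a6c.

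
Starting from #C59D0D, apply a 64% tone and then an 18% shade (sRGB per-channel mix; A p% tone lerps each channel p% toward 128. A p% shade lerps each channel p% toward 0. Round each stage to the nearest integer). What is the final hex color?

#C59D0D is rgb(197, 157, 13).
Lerp each channel 64% toward 128:
  R: 197 + 0.64×(128−197) = 197 − 44.16 = 152.84 → 153
  G: 157 + 0.64×(128−157) = 157 − 18.56 = 138.44 → 138
  B: 13 + 0.64×(128−13) = 13 + 73.6 = 86.6 → 87
After the tone: rgb(153, 138, 87) = #998A57.
Per channel, c → c + 0.18(0 − c):
  R: 153 − 27.54 = 125.46 → 125
  G: 138 + 0.18×(0−138) = 138 − 24.84 = 113.16 → 113
  B: 87 + 0.18×(0−87) = 87 − 15.66 = 71.34 → 71
rgb(125, 113, 71) = #7D7147.

#7D7147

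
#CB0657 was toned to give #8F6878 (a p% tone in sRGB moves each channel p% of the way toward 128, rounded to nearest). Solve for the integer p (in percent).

80%

#CB0657 is rgb(203, 6, 87); #8F6878 is rgb(143, 104, 120).
On the G channel (widest range): 104 ≈ 6 + (p/100)(128 − 6), so p ≈ 100×(104 − 6)/(128 − 6) = 9800/122 = 80.33.
p = 80 reproduces all three channels after rounding.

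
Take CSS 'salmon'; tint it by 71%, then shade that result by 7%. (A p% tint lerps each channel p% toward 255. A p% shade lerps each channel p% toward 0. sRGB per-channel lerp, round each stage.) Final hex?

#eccbc7

CSS salmon is rgb(250, 128, 114).
Per channel, c → c + 0.71(255 − c):
  R: 250 + 0.71×(255−250) = 250 + 3.55 = 253.55 → 254
  G: 128 + 90.17 = 218.17 → 218
  B: 114 + 100.11 = 214.11 → 214
After the tint: rgb(254, 218, 214) = #fedad6.
Per channel, c → c + 0.07(0 − c):
  R: 254 − 17.78 = 236.22 → 236
  G: 218 + 0.07×(0−218) = 218 − 15.26 = 202.74 → 203
  B: 214 + 0.07×(0−214) = 214 − 14.98 = 199.02 → 199
rgb(236, 203, 199) = #eccbc7.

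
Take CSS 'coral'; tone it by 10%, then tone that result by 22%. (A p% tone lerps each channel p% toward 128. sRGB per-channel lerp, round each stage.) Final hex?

#D97F5E

CSS coral is rgb(255, 127, 80).
Lerp each channel 10% toward 128:
  R: 255 − 12.7 = 242.3 → 242
  G: 127 + 0.1 = 127.1 → 127
  B: 80 + 4.8 = 84.8 → 85
After the tone: rgb(242, 127, 85) = #F27F55.
A 22% tone moves each channel 22% toward 128:
  R: 242 + 0.22×(128−242) = 242 − 25.08 = 216.92 → 217
  G: 127 + 0.22 = 127.22 → 127
  B: 85 + 0.22×(128−85) = 85 + 9.46 = 94.46 → 94
rgb(217, 127, 94) = #D97F5E.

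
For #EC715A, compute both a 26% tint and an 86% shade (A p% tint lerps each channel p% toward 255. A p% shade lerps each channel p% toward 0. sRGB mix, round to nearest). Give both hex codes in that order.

#EC715A is rgb(236, 113, 90).
26% tint:
  R: 236 + 0.26×(255−236) = 236 + 4.94 = 240.94 → 241
  G: 113 + 36.92 = 149.92 → 150
  B: 90 + 0.26×(255−90) = 90 + 42.9 = 132.9 → 133
  → #F19685
86% shade:
  R: 236 + 0.86×(0−236) = 236 − 202.96 = 33.04 → 33
  G: 113 + 0.86×(0−113) = 113 − 97.18 = 15.82 → 16
  B: 90 + 0.86×(0−90) = 90 − 77.4 = 12.6 → 13
  → #21100D

#F19685, #21100D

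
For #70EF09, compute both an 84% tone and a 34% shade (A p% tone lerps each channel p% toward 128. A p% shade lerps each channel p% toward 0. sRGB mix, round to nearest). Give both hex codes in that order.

#70EF09 is rgb(112, 239, 9).
84% tone:
  R: 112 + 13.44 = 125.44 → 125
  G: 239 + 0.84×(128−239) = 239 − 93.24 = 145.76 → 146
  B: 9 + 0.84×(128−9) = 9 + 99.96 = 108.96 → 109
  → #7D926D
34% shade:
  R: 112 + 0.34×(0−112) = 112 − 38.08 = 73.92 → 74
  G: 239 + 0.34×(0−239) = 239 − 81.26 = 157.74 → 158
  B: 9 − 3.06 = 5.94 → 6
  → #4A9E06

#7D926D, #4A9E06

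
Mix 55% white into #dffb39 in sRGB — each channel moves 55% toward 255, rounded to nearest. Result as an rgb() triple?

#dffb39 is rgb(223, 251, 57).
Per channel, c → c + 0.55(255 − c):
  R: 223 + 0.55×(255−223) = 223 + 17.6 = 240.6 → 241
  G: 251 + 0.55×(255−251) = 251 + 2.2 = 253.2 → 253
  B: 57 + 0.55×(255−57) = 57 + 108.9 = 165.9 → 166

rgb(241, 253, 166)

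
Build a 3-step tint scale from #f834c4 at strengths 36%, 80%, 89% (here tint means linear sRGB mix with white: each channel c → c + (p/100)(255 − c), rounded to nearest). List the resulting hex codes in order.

#f834c4 is rgb(248, 52, 196).
36%: (248 + 2.52 = 250.52→251, 52 + 73.08 = 125.08→125, 196 + 21.24 = 217.24→217) → #fb7dd9
80%: (248 + 5.6 = 253.6→254, 52 + 162.4 = 214.4→214, 196 + 47.2 = 243.2→243) → #fed6f3
89%: (248 + 6.23 = 254.23→254, 52 + 180.67 = 232.67→233, 196 + 52.51 = 248.51→249) → #fee9f9

#fb7dd9, #fed6f3, #fee9f9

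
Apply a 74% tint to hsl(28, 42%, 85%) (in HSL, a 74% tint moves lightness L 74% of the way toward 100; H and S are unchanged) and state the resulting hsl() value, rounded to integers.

L moves 74% from 85 toward 100: 85 + 11.1 = 96.1 → 96.
H and S are unchanged.

hsl(28, 42%, 96%)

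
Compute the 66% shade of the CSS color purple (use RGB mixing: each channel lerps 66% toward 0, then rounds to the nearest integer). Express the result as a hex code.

#2c002c

CSS purple is rgb(128, 0, 128).
A 66% shade moves each channel 66% toward 0:
  R: 128 + 0.66×(0−128) = 128 − 84.48 = 43.52 → 44
  G: 0 + 0 = 0 → 0
  B: 128 + 0.66×(0−128) = 128 − 84.48 = 43.52 → 44
rgb(44, 0, 44) = #2c002c.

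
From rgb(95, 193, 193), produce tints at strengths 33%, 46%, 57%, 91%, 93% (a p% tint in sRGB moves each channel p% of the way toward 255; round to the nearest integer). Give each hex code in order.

33%: (95 + 52.8 = 147.8→148, 193 + 20.46 = 213.46→213, 193 + 20.46 = 213.46→213) → #94D5D5
46%: (95 + 73.6 = 168.6→169, 193 + 28.52 = 221.52→222, 193 + 28.52 = 221.52→222) → #A9DEDE
57%: (95 + 91.2 = 186.2→186, 193 + 35.34 = 228.34→228, 193 + 35.34 = 228.34→228) → #BAE4E4
91%: (95 + 145.6 = 240.6→241, 193 + 56.42 = 249.42→249, 193 + 56.42 = 249.42→249) → #F1F9F9
93%: (95 + 148.8 = 243.8→244, 193 + 57.66 = 250.66→251, 193 + 57.66 = 250.66→251) → #F4FBFB

#94D5D5, #A9DEDE, #BAE4E4, #F1F9F9, #F4FBFB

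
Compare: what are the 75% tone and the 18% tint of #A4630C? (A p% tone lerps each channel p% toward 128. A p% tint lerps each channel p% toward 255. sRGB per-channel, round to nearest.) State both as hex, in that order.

#897963, #B47F38

#A4630C is rgb(164, 99, 12).
75% tone:
  R: 164 + 0.75×(128−164) = 164 − 27 = 137 → 137
  G: 99 + 0.75×(128−99) = 99 + 21.75 = 120.75 → 121
  B: 12 + 0.75×(128−12) = 12 + 87 = 99 → 99
  → #897963
18% tint:
  R: 164 + 16.38 = 180.38 → 180
  G: 99 + 0.18×(255−99) = 99 + 28.08 = 127.08 → 127
  B: 12 + 0.18×(255−12) = 12 + 43.74 = 55.74 → 56
  → #B47F38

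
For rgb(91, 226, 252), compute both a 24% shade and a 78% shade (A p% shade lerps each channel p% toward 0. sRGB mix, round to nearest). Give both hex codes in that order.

24% shade:
  R: 91 + 0.24×(0−91) = 91 − 21.84 = 69.16 → 69
  G: 226 − 54.24 = 171.76 → 172
  B: 252 + 0.24×(0−252) = 252 − 60.48 = 191.52 → 192
  → #45ACC0
78% shade:
  R: 91 − 70.98 = 20.02 → 20
  G: 226 + 0.78×(0−226) = 226 − 176.28 = 49.72 → 50
  B: 252 + 0.78×(0−252) = 252 − 196.56 = 55.44 → 55
  → #143237

#45ACC0, #143237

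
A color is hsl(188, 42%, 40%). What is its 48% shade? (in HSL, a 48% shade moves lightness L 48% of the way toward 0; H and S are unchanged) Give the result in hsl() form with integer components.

L moves 48% from 40 toward 0: 40 − 19.2 = 20.8 → 21.
H and S are unchanged.

hsl(188, 42%, 21%)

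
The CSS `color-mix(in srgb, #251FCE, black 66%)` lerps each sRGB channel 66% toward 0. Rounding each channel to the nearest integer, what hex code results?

#0D0B46

#251FCE is rgb(37, 31, 206).
Per channel, c → c + 0.66(0 − c):
  R: 37 − 24.42 = 12.58 → 13
  G: 31 + 0.66×(0−31) = 31 − 20.46 = 10.54 → 11
  B: 206 + 0.66×(0−206) = 206 − 135.96 = 70.04 → 70
rgb(13, 11, 70) = #0D0B46.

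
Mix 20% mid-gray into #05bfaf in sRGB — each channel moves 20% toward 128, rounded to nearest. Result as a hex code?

#05bfaf is rgb(5, 191, 175).
Per channel, c → c + 0.2(128 − c):
  R: 5 + 0.2×(128−5) = 5 + 24.6 = 29.6 → 30
  G: 191 + 0.2×(128−191) = 191 − 12.6 = 178.4 → 178
  B: 175 − 9.4 = 165.6 → 166
rgb(30, 178, 166) = #1eb2a6.

#1eb2a6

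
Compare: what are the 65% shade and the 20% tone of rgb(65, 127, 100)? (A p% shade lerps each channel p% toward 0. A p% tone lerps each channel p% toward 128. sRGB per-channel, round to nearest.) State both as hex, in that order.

65% shade:
  R: 65 + 0.65×(0−65) = 65 − 42.25 = 22.75 → 23
  G: 127 − 82.55 = 44.45 → 44
  B: 100 − 65 = 35 → 35
  → #172c23
20% tone:
  R: 65 + 0.2×(128−65) = 65 + 12.6 = 77.6 → 78
  G: 127 + 0.2×(128−127) = 127 + 0.2 = 127.2 → 127
  B: 100 + 0.2×(128−100) = 100 + 5.6 = 105.6 → 106
  → #4e7f6a

#172c23, #4e7f6a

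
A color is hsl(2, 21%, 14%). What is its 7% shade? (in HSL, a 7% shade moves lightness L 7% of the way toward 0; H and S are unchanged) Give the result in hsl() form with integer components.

hsl(2, 21%, 13%)

L moves 7% from 14 toward 0: 14 − 0.98 = 13.02 → 13.
H and S are unchanged.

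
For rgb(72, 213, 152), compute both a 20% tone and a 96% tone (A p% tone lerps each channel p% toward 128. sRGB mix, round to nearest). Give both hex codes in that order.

20% tone:
  R: 72 + 11.2 = 83.2 → 83
  G: 213 − 17 = 196 → 196
  B: 152 − 4.8 = 147.2 → 147
  → #53C493
96% tone:
  R: 72 + 0.96×(128−72) = 72 + 53.76 = 125.76 → 126
  G: 213 + 0.96×(128−213) = 213 − 81.6 = 131.4 → 131
  B: 152 − 23.04 = 128.96 → 129
  → #7E8381

#53C493, #7E8381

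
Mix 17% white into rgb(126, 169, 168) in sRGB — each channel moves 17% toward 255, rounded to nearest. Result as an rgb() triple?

rgb(148, 184, 183)

Per channel, c → c + 0.17(255 − c):
  R: 126 + 21.93 = 147.93 → 148
  G: 169 + 14.62 = 183.62 → 184
  B: 168 + 14.79 = 182.79 → 183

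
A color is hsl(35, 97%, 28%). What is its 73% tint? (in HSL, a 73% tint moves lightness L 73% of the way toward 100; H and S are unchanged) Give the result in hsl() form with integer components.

L moves 73% from 28 toward 100: 28 + 52.56 = 80.56 → 81.
H and S are unchanged.

hsl(35, 97%, 81%)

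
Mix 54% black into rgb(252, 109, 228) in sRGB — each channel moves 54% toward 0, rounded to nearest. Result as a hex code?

#743269

A 54% shade moves each channel 54% toward 0:
  R: 252 − 136.08 = 115.92 → 116
  G: 109 − 58.86 = 50.14 → 50
  B: 228 − 123.12 = 104.88 → 105
rgb(116, 50, 105) = #743269.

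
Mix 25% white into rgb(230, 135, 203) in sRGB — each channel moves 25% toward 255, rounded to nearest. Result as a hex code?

Per channel, c → c + 0.25(255 − c):
  R: 230 + 6.25 = 236.25 → 236
  G: 135 + 0.25×(255−135) = 135 + 30 = 165 → 165
  B: 203 + 0.25×(255−203) = 203 + 13 = 216 → 216
rgb(236, 165, 216) = #ECA5D8.

#ECA5D8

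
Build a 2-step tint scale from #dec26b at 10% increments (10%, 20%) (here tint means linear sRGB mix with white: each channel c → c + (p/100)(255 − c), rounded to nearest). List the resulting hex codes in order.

#dec26b is rgb(222, 194, 107).
10%: (222 + 3.3 = 225.3→225, 194 + 6.1 = 200.1→200, 107 + 14.8 = 121.8→122) → #e1c87a
20%: (222 + 6.6 = 228.6→229, 194 + 12.2 = 206.2→206, 107 + 29.6 = 136.6→137) → #e5ce89

#e1c87a, #e5ce89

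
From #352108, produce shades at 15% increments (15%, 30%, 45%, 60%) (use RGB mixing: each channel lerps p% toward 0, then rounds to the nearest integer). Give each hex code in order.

#2d1c07, #251706, #1d1204, #150d03

#352108 is rgb(53, 33, 8).
15%: (53 − 7.95 = 45.05→45, 33 − 4.95 = 28.05→28, 8 − 1.2 = 6.8→7) → #2d1c07
30%: (53 − 15.9 = 37.1→37, 33 − 9.9 = 23.1→23, 8 − 2.4 = 5.6→6) → #251706
45%: (53 − 23.85 = 29.15→29, 33 − 14.85 = 18.15→18, 8 − 3.6 = 4.4→4) → #1d1204
60%: (53 − 31.8 = 21.2→21, 33 − 19.8 = 13.2→13, 8 − 4.8 = 3.2→3) → #150d03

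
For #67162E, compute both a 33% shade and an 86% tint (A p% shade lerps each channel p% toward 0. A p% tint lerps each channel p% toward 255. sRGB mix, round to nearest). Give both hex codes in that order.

#450F1F, #EADEE2

#67162E is rgb(103, 22, 46).
33% shade:
  R: 103 + 0.33×(0−103) = 103 − 33.99 = 69.01 → 69
  G: 22 − 7.26 = 14.74 → 15
  B: 46 − 15.18 = 30.82 → 31
  → #450F1F
86% tint:
  R: 103 + 0.86×(255−103) = 103 + 130.72 = 233.72 → 234
  G: 22 + 0.86×(255−22) = 22 + 200.38 = 222.38 → 222
  B: 46 + 0.86×(255−46) = 46 + 179.74 = 225.74 → 226
  → #EADEE2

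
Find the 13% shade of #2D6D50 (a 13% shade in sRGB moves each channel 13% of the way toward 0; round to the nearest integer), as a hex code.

#2D6D50 is rgb(45, 109, 80).
A 13% shade moves each channel 13% toward 0:
  R: 45 + 0.13×(0−45) = 45 − 5.85 = 39.15 → 39
  G: 109 + 0.13×(0−109) = 109 − 14.17 = 94.83 → 95
  B: 80 + 0.13×(0−80) = 80 − 10.4 = 69.6 → 70
rgb(39, 95, 70) = #275F46.

#275F46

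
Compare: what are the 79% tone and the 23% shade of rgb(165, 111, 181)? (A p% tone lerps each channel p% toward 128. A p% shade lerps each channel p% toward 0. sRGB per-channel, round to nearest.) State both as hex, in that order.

79% tone:
  R: 165 + 0.79×(128−165) = 165 − 29.23 = 135.77 → 136
  G: 111 + 13.43 = 124.43 → 124
  B: 181 − 41.87 = 139.13 → 139
  → #887c8b
23% shade:
  R: 165 + 0.23×(0−165) = 165 − 37.95 = 127.05 → 127
  G: 111 + 0.23×(0−111) = 111 − 25.53 = 85.47 → 85
  B: 181 + 0.23×(0−181) = 181 − 41.63 = 139.37 → 139
  → #7f558b

#887c8b, #7f558b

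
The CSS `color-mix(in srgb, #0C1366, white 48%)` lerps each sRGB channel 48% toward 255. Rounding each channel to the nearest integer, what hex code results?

#8184AF

#0C1366 is rgb(12, 19, 102).
A 48% tint moves each channel 48% toward 255:
  R: 12 + 116.64 = 128.64 → 129
  G: 19 + 113.28 = 132.28 → 132
  B: 102 + 73.44 = 175.44 → 175
rgb(129, 132, 175) = #8184AF.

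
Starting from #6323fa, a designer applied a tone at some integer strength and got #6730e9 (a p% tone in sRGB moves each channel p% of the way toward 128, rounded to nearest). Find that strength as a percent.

#6323fa is rgb(99, 35, 250); #6730e9 is rgb(103, 48, 233).
On the B channel (widest range): 233 ≈ 250 + (p/100)(128 − 250), so p ≈ 100×(233 − 250)/(128 − 250) = -1700/-122 = 13.93.
p = 14 reproduces all three channels after rounding.

14%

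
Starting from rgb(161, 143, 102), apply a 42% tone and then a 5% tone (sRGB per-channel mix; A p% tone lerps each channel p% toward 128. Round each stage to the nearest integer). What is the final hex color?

Per channel, c → c + 0.42(128 − c):
  R: 161 + 0.42×(128−161) = 161 − 13.86 = 147.14 → 147
  G: 143 − 6.3 = 136.7 → 137
  B: 102 + 10.92 = 112.92 → 113
After the tone: rgb(147, 137, 113) = #938971.
A 5% tone moves each channel 5% toward 128:
  R: 147 + 0.05×(128−147) = 147 − 0.95 = 146.05 → 146
  G: 137 + 0.05×(128−137) = 137 − 0.45 = 136.55 → 137
  B: 113 + 0.75 = 113.75 → 114
rgb(146, 137, 114) = #928972.

#928972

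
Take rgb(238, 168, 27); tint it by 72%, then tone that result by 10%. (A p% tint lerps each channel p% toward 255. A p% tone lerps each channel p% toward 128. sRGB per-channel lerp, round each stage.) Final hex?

Lerp each channel 72% toward 255:
  R: 238 + 0.72×(255−238) = 238 + 12.24 = 250.24 → 250
  G: 168 + 62.64 = 230.64 → 231
  B: 27 + 164.16 = 191.16 → 191
After the tint: rgb(250, 231, 191) = #fae7bf.
Lerp each channel 10% toward 128:
  R: 250 + 0.1×(128−250) = 250 − 12.2 = 237.8 → 238
  G: 231 + 0.1×(128−231) = 231 − 10.3 = 220.7 → 221
  B: 191 + 0.1×(128−191) = 191 − 6.3 = 184.7 → 185
rgb(238, 221, 185) = #eeddb9.

#eeddb9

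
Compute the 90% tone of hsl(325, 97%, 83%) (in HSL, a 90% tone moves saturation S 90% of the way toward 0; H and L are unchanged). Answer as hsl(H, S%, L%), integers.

S moves 90% from 97 toward 0: 97 − 87.3 = 9.7 → 10.
H and L are unchanged.

hsl(325, 10%, 83%)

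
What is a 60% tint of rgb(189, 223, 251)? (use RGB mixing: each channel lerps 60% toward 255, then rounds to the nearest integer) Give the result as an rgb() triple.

rgb(229, 242, 253)

Lerp each channel 60% toward 255:
  R: 189 + 39.6 = 228.6 → 229
  G: 223 + 0.6×(255−223) = 223 + 19.2 = 242.2 → 242
  B: 251 + 0.6×(255−251) = 251 + 2.4 = 253.4 → 253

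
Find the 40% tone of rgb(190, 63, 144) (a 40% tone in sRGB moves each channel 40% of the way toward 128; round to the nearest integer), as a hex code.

#A5598A

Per channel, c → c + 0.4(128 − c):
  R: 190 + 0.4×(128−190) = 190 − 24.8 = 165.2 → 165
  G: 63 + 26 = 89 → 89
  B: 144 − 6.4 = 137.6 → 138
rgb(165, 89, 138) = #A5598A.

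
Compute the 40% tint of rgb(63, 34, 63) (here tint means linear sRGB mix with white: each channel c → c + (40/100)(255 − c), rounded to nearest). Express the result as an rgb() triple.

rgb(140, 122, 140)

Per channel, c → c + 0.4(255 − c):
  R: 63 + 0.4×(255−63) = 63 + 76.8 = 139.8 → 140
  G: 34 + 88.4 = 122.4 → 122
  B: 63 + 76.8 = 139.8 → 140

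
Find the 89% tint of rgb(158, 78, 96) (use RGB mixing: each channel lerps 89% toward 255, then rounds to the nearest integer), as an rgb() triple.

Per channel, c → c + 0.89(255 − c):
  R: 158 + 0.89×(255−158) = 158 + 86.33 = 244.33 → 244
  G: 78 + 157.53 = 235.53 → 236
  B: 96 + 0.89×(255−96) = 96 + 141.51 = 237.51 → 238

rgb(244, 236, 238)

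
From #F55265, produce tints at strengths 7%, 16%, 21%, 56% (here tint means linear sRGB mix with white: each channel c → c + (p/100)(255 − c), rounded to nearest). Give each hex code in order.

#F65E70, #F76E7E, #F77685, #FBB3BB

#F55265 is rgb(245, 82, 101).
7%: (245 + 0.7 = 245.7→246, 82 + 12.11 = 94.11→94, 101 + 10.78 = 111.78→112) → #F65E70
16%: (245 + 1.6 = 246.6→247, 82 + 27.68 = 109.68→110, 101 + 24.64 = 125.64→126) → #F76E7E
21%: (245 + 2.1 = 247.1→247, 82 + 36.33 = 118.33→118, 101 + 32.34 = 133.34→133) → #F77685
56%: (245 + 5.6 = 250.6→251, 82 + 96.88 = 178.88→179, 101 + 86.24 = 187.24→187) → #FBB3BB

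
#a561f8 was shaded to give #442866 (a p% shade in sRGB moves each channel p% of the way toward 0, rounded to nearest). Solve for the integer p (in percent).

#a561f8 is rgb(165, 97, 248); #442866 is rgb(68, 40, 102).
On the B channel (widest range): 102 ≈ 248 + (p/100)(0 − 248), so p ≈ 100×(102 − 248)/(0 − 248) = -14600/-248 = 58.87.
p = 59 reproduces all three channels after rounding.

59%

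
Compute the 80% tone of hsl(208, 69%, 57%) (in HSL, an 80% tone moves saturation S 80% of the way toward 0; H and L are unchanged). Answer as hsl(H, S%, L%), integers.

S moves 80% from 69 toward 0: 69 − 55.2 = 13.8 → 14.
H and L are unchanged.

hsl(208, 14%, 57%)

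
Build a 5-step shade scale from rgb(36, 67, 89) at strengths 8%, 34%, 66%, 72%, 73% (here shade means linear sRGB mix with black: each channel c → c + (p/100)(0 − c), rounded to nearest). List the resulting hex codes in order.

8%: (36 − 2.88 = 33.12→33, 67 − 5.36 = 61.64→62, 89 − 7.12 = 81.88→82) → #213E52
34%: (36 − 12.24 = 23.76→24, 67 − 22.78 = 44.22→44, 89 − 30.26 = 58.74→59) → #182C3B
66%: (36 − 23.76 = 12.24→12, 67 − 44.22 = 22.78→23, 89 − 58.74 = 30.26→30) → #0C171E
72%: (36 − 25.92 = 10.08→10, 67 − 48.24 = 18.76→19, 89 − 64.08 = 24.92→25) → #0A1319
73%: (36 − 26.28 = 9.72→10, 67 − 48.91 = 18.09→18, 89 − 64.97 = 24.03→24) → #0A1218

#213E52, #182C3B, #0C171E, #0A1319, #0A1218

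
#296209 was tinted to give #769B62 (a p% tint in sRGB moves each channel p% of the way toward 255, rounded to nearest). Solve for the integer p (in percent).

36%

#296209 is rgb(41, 98, 9); #769B62 is rgb(118, 155, 98).
On the B channel (widest range): 98 ≈ 9 + (p/100)(255 − 9), so p ≈ 100×(98 − 9)/(255 − 9) = 8900/246 = 36.18.
p = 36 reproduces all three channels after rounding.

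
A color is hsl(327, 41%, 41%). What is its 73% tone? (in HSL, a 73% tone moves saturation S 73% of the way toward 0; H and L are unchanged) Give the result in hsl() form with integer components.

S moves 73% from 41 toward 0: 41 − 29.93 = 11.07 → 11.
H and L are unchanged.

hsl(327, 11%, 41%)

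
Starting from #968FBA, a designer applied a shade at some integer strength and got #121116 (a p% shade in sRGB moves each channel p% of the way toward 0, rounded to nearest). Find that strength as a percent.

88%

#968FBA is rgb(150, 143, 186); #121116 is rgb(18, 17, 22).
On the B channel (widest range): 22 ≈ 186 + (p/100)(0 − 186), so p ≈ 100×(22 − 186)/(0 − 186) = -16400/-186 = 88.17.
p = 88 reproduces all three channels after rounding.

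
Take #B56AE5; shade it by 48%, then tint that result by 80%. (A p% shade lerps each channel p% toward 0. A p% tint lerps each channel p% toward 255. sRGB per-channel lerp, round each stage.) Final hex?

#DFD7E4

#B56AE5 is rgb(181, 106, 229).
Lerp each channel 48% toward 0:
  R: 181 − 86.88 = 94.12 → 94
  G: 106 − 50.88 = 55.12 → 55
  B: 229 − 109.92 = 119.08 → 119
After the shade: rgb(94, 55, 119) = #5E3777.
An 80% tint moves each channel 80% toward 255:
  R: 94 + 128.8 = 222.8 → 223
  G: 55 + 0.8×(255−55) = 55 + 160 = 215 → 215
  B: 119 + 0.8×(255−119) = 119 + 108.8 = 227.8 → 228
rgb(223, 215, 228) = #DFD7E4.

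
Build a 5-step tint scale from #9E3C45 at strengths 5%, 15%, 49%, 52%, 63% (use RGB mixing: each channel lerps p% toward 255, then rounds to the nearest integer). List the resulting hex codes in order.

#A3464E, #AD5961, #CE9CA0, #D0A1A6, #DBB7BA

#9E3C45 is rgb(158, 60, 69).
5%: (158 + 4.85 = 162.85→163, 60 + 9.75 = 69.75→70, 69 + 9.3 = 78.3→78) → #A3464E
15%: (158 + 14.55 = 172.55→173, 60 + 29.25 = 89.25→89, 69 + 27.9 = 96.9→97) → #AD5961
49%: (158 + 47.53 = 205.53→206, 60 + 95.55 = 155.55→156, 69 + 91.14 = 160.14→160) → #CE9CA0
52%: (158 + 50.44 = 208.44→208, 60 + 101.4 = 161.4→161, 69 + 96.72 = 165.72→166) → #D0A1A6
63%: (158 + 61.11 = 219.11→219, 60 + 122.85 = 182.85→183, 69 + 117.18 = 186.18→186) → #DBB7BA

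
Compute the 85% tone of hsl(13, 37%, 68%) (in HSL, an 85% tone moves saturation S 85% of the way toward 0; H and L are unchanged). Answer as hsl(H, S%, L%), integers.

hsl(13, 6%, 68%)

S moves 85% from 37 toward 0: 37 − 31.45 = 5.55 → 6.
H and L are unchanged.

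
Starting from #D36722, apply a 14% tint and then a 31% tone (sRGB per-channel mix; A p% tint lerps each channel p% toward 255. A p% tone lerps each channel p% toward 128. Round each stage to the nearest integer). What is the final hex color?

#BD7D55

#D36722 is rgb(211, 103, 34).
Per channel, c → c + 0.14(255 − c):
  R: 211 + 6.16 = 217.16 → 217
  G: 103 + 0.14×(255−103) = 103 + 21.28 = 124.28 → 124
  B: 34 + 0.14×(255−34) = 34 + 30.94 = 64.94 → 65
After the tint: rgb(217, 124, 65) = #D97C41.
Per channel, c → c + 0.31(128 − c):
  R: 217 − 27.59 = 189.41 → 189
  G: 124 + 1.24 = 125.24 → 125
  B: 65 + 19.53 = 84.53 → 85
rgb(189, 125, 85) = #BD7D55.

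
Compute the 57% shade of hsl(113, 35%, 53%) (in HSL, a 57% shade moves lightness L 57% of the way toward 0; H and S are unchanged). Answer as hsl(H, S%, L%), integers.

hsl(113, 35%, 23%)

L moves 57% from 53 toward 0: 53 − 30.21 = 22.79 → 23.
H and S are unchanged.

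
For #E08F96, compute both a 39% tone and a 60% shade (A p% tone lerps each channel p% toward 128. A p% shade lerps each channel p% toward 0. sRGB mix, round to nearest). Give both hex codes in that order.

#E08F96 is rgb(224, 143, 150).
39% tone:
  R: 224 − 37.44 = 186.56 → 187
  G: 143 − 5.85 = 137.15 → 137
  B: 150 + 0.39×(128−150) = 150 − 8.58 = 141.42 → 141
  → #BB898D
60% shade:
  R: 224 + 0.6×(0−224) = 224 − 134.4 = 89.6 → 90
  G: 143 − 85.8 = 57.2 → 57
  B: 150 − 90 = 60 → 60
  → #5A393C

#BB898D, #5A393C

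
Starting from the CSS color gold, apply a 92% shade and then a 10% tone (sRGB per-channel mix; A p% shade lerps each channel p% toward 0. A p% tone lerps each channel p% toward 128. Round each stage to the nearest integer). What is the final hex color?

#1F1C0D

CSS gold is rgb(255, 215, 0).
Lerp each channel 92% toward 0:
  R: 255 + 0.92×(0−255) = 255 − 234.6 = 20.4 → 20
  G: 215 + 0.92×(0−215) = 215 − 197.8 = 17.2 → 17
  B: 0 + 0.92×(0−0) = 0 + 0 = 0 → 0
After the shade: rgb(20, 17, 0) = #141100.
A 10% tone moves each channel 10% toward 128:
  R: 20 + 0.1×(128−20) = 20 + 10.8 = 30.8 → 31
  G: 17 + 0.1×(128−17) = 17 + 11.1 = 28.1 → 28
  B: 0 + 0.1×(128−0) = 0 + 12.8 = 12.8 → 13
rgb(31, 28, 13) = #1F1C0D.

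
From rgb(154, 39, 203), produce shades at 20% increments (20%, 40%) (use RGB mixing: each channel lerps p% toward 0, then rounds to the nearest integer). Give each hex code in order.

#7b1fa2, #5c177a

20%: (154 − 30.8 = 123.2→123, 39 − 7.8 = 31.2→31, 203 − 40.6 = 162.4→162) → #7b1fa2
40%: (154 − 61.6 = 92.4→92, 39 − 15.6 = 23.4→23, 203 − 81.2 = 121.8→122) → #5c177a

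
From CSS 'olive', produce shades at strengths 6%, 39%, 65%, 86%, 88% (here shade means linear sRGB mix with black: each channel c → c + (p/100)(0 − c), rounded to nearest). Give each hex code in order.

CSS olive is rgb(128, 128, 0).
6%: (128 − 7.68 = 120.32→120, 128 − 7.68 = 120.32→120, 0→0) → #787800
39%: (128 − 49.92 = 78.08→78, 128 − 49.92 = 78.08→78, 0→0) → #4E4E00
65%: (128 − 83.2 = 44.8→45, 128 − 83.2 = 44.8→45, 0→0) → #2D2D00
86%: (128 − 110.08 = 17.92→18, 128 − 110.08 = 17.92→18, 0→0) → #121200
88%: (128 − 112.64 = 15.36→15, 128 − 112.64 = 15.36→15, 0→0) → #0F0F00

#787800, #4E4E00, #2D2D00, #121200, #0F0F00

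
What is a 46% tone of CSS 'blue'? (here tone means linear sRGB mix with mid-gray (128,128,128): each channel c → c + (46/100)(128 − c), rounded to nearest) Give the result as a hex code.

CSS blue is rgb(0, 0, 255).
Per channel, c → c + 0.46(128 − c):
  R: 0 + 0.46×(128−0) = 0 + 58.88 = 58.88 → 59
  G: 0 + 58.88 = 58.88 → 59
  B: 255 − 58.42 = 196.58 → 197
rgb(59, 59, 197) = #3b3bc5.

#3b3bc5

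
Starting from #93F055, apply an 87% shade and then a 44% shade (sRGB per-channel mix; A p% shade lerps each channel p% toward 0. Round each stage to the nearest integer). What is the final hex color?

#93F055 is rgb(147, 240, 85).
Lerp each channel 87% toward 0:
  R: 147 + 0.87×(0−147) = 147 − 127.89 = 19.11 → 19
  G: 240 − 208.8 = 31.2 → 31
  B: 85 − 73.95 = 11.05 → 11
After the shade: rgb(19, 31, 11) = #131F0B.
Per channel, c → c + 0.44(0 − c):
  R: 19 − 8.36 = 10.64 → 11
  G: 31 + 0.44×(0−31) = 31 − 13.64 = 17.36 → 17
  B: 11 + 0.44×(0−11) = 11 − 4.84 = 6.16 → 6
rgb(11, 17, 6) = #0B1106.

#0B1106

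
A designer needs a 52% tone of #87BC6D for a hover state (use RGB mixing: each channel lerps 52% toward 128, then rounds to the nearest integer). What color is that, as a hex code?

#839D77

#87BC6D is rgb(135, 188, 109).
Per channel, c → c + 0.52(128 − c):
  R: 135 + 0.52×(128−135) = 135 − 3.64 = 131.36 → 131
  G: 188 + 0.52×(128−188) = 188 − 31.2 = 156.8 → 157
  B: 109 + 9.88 = 118.88 → 119
rgb(131, 157, 119) = #839D77.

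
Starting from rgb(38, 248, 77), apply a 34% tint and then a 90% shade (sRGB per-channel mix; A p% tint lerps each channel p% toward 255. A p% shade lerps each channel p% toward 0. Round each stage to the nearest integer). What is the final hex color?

#0B190E

A 34% tint moves each channel 34% toward 255:
  R: 38 + 0.34×(255−38) = 38 + 73.78 = 111.78 → 112
  G: 248 + 2.38 = 250.38 → 250
  B: 77 + 60.52 = 137.52 → 138
After the tint: rgb(112, 250, 138) = #70FA8A.
Lerp each channel 90% toward 0:
  R: 112 − 100.8 = 11.2 → 11
  G: 250 − 225 = 25 → 25
  B: 138 + 0.9×(0−138) = 138 − 124.2 = 13.8 → 14
rgb(11, 25, 14) = #0B190E.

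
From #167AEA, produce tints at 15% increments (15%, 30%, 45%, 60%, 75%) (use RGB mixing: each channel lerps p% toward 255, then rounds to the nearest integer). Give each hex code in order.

#398EED, #5CA2F0, #7FB6F3, #A2CAF7, #C5DEFA

#167AEA is rgb(22, 122, 234).
15%: (22 + 34.95 = 56.95→57, 122 + 19.95 = 141.95→142, 234 + 3.15 = 237.15→237) → #398EED
30%: (22 + 69.9 = 91.9→92, 122 + 39.9 = 161.9→162, 234 + 6.3 = 240.3→240) → #5CA2F0
45%: (22 + 104.85 = 126.85→127, 122 + 59.85 = 181.85→182, 234 + 9.45 = 243.45→243) → #7FB6F3
60%: (22 + 139.8 = 161.8→162, 122 + 79.8 = 201.8→202, 234 + 12.6 = 246.6→247) → #A2CAF7
75%: (22 + 174.75 = 196.75→197, 122 + 99.75 = 221.75→222, 234 + 15.75 = 249.75→250) → #C5DEFA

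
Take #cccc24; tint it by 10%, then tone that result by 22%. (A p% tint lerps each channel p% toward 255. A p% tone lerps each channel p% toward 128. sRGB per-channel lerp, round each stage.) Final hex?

#bfbf49

#cccc24 is rgb(204, 204, 36).
Lerp each channel 10% toward 255:
  R: 204 + 0.1×(255−204) = 204 + 5.1 = 209.1 → 209
  G: 204 + 0.1×(255−204) = 204 + 5.1 = 209.1 → 209
  B: 36 + 0.1×(255−36) = 36 + 21.9 = 57.9 → 58
After the tint: rgb(209, 209, 58) = #d1d13a.
A 22% tone moves each channel 22% toward 128:
  R: 209 + 0.22×(128−209) = 209 − 17.82 = 191.18 → 191
  G: 209 + 0.22×(128−209) = 209 − 17.82 = 191.18 → 191
  B: 58 + 0.22×(128−58) = 58 + 15.4 = 73.4 → 73
rgb(191, 191, 73) = #bfbf49.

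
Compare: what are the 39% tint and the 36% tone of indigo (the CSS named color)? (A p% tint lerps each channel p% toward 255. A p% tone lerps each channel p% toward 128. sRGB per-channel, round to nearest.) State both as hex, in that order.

CSS indigo is rgb(75, 0, 130).
39% tint:
  R: 75 + 0.39×(255−75) = 75 + 70.2 = 145.2 → 145
  G: 0 + 0.39×(255−0) = 0 + 99.45 = 99.45 → 99
  B: 130 + 0.39×(255−130) = 130 + 48.75 = 178.75 → 179
  → #9163b3
36% tone:
  R: 75 + 19.08 = 94.08 → 94
  G: 0 + 46.08 = 46.08 → 46
  B: 130 + 0.36×(128−130) = 130 − 0.72 = 129.28 → 129
  → #5e2e81

#9163b3, #5e2e81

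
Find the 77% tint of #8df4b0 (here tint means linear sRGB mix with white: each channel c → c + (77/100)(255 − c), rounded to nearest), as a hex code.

#8df4b0 is rgb(141, 244, 176).
A 77% tint moves each channel 77% toward 255:
  R: 141 + 0.77×(255−141) = 141 + 87.78 = 228.78 → 229
  G: 244 + 0.77×(255−244) = 244 + 8.47 = 252.47 → 252
  B: 176 + 60.83 = 236.83 → 237
rgb(229, 252, 237) = #e5fced.

#e5fced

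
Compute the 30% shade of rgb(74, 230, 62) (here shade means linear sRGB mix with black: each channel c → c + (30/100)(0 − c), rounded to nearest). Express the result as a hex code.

#34A12B

Lerp each channel 30% toward 0:
  R: 74 − 22.2 = 51.8 → 52
  G: 230 + 0.3×(0−230) = 230 − 69 = 161 → 161
  B: 62 + 0.3×(0−62) = 62 − 18.6 = 43.4 → 43
rgb(52, 161, 43) = #34A12B.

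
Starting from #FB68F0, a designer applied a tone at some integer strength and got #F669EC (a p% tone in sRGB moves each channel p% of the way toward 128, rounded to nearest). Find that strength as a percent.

4%

#FB68F0 is rgb(251, 104, 240); #F669EC is rgb(246, 105, 236).
On the R channel (widest range): 246 ≈ 251 + (p/100)(128 − 251), so p ≈ 100×(246 − 251)/(128 − 251) = -500/-123 = 4.07.
p = 4 reproduces all three channels after rounding.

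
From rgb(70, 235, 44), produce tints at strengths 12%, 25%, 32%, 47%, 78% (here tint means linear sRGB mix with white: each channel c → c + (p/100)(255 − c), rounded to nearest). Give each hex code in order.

12%: (70 + 22.2 = 92.2→92, 235 + 2.4 = 237.4→237, 44 + 25.32 = 69.32→69) → #5CED45
25%: (70 + 46.25 = 116.25→116, 235 + 5 = 240→240, 44 + 52.75 = 96.75→97) → #74F061
32%: (70 + 59.2 = 129.2→129, 235 + 6.4 = 241.4→241, 44 + 67.52 = 111.52→112) → #81F170
47%: (70 + 86.95 = 156.95→157, 235 + 9.4 = 244.4→244, 44 + 99.17 = 143.17→143) → #9DF48F
78%: (70 + 144.3 = 214.3→214, 235 + 15.6 = 250.6→251, 44 + 164.58 = 208.58→209) → #D6FBD1

#5CED45, #74F061, #81F170, #9DF48F, #D6FBD1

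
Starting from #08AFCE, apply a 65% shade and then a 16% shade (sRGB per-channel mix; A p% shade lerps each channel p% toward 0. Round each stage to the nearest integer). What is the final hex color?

#08AFCE is rgb(8, 175, 206).
Per channel, c → c + 0.65(0 − c):
  R: 8 + 0.65×(0−8) = 8 − 5.2 = 2.8 → 3
  G: 175 + 0.65×(0−175) = 175 − 113.75 = 61.25 → 61
  B: 206 − 133.9 = 72.1 → 72
After the shade: rgb(3, 61, 72) = #033D48.
A 16% shade moves each channel 16% toward 0:
  R: 3 + 0.16×(0−3) = 3 − 0.48 = 2.52 → 3
  G: 61 + 0.16×(0−61) = 61 − 9.76 = 51.24 → 51
  B: 72 + 0.16×(0−72) = 72 − 11.52 = 60.48 → 60
rgb(3, 51, 60) = #03333C.

#03333C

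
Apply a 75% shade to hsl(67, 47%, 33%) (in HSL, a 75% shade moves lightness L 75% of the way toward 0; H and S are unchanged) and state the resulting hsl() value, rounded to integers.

hsl(67, 47%, 8%)

L moves 75% from 33 toward 0: 33 − 24.75 = 8.25 → 8.
H and S are unchanged.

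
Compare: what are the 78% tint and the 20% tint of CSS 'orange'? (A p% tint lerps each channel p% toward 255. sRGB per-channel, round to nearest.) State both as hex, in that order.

CSS orange is rgb(255, 165, 0).
78% tint:
  R: 255 + 0 = 255 → 255
  G: 165 + 0.78×(255−165) = 165 + 70.2 = 235.2 → 235
  B: 0 + 0.78×(255−0) = 0 + 198.9 = 198.9 → 199
  → #FFEBC7
20% tint:
  R: 255 + 0.2×(255−255) = 255 + 0 = 255 → 255
  G: 165 + 0.2×(255−165) = 165 + 18 = 183 → 183
  B: 0 + 0.2×(255−0) = 0 + 51 = 51 → 51
  → #FFB733

#FFEBC7, #FFB733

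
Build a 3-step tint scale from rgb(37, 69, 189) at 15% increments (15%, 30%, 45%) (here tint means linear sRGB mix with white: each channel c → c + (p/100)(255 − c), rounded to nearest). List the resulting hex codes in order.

15%: (37 + 32.7 = 69.7→70, 69 + 27.9 = 96.9→97, 189 + 9.9 = 198.9→199) → #4661c7
30%: (37 + 65.4 = 102.4→102, 69 + 55.8 = 124.8→125, 189 + 19.8 = 208.8→209) → #667dd1
45%: (37 + 98.1 = 135.1→135, 69 + 83.7 = 152.7→153, 189 + 29.7 = 218.7→219) → #8799db

#4661c7, #667dd1, #8799db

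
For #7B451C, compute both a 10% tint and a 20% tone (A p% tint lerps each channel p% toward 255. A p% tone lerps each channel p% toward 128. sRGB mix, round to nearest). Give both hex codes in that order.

#7B451C is rgb(123, 69, 28).
10% tint:
  R: 123 + 13.2 = 136.2 → 136
  G: 69 + 0.1×(255−69) = 69 + 18.6 = 87.6 → 88
  B: 28 + 22.7 = 50.7 → 51
  → #885833
20% tone:
  R: 123 + 0.2×(128−123) = 123 + 1 = 124 → 124
  G: 69 + 0.2×(128−69) = 69 + 11.8 = 80.8 → 81
  B: 28 + 20 = 48 → 48
  → #7C5130

#885833, #7C5130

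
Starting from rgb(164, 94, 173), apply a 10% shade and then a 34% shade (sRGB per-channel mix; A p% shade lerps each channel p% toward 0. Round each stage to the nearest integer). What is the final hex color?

Lerp each channel 10% toward 0:
  R: 164 + 0.1×(0−164) = 164 − 16.4 = 147.6 → 148
  G: 94 + 0.1×(0−94) = 94 − 9.4 = 84.6 → 85
  B: 173 + 0.1×(0−173) = 173 − 17.3 = 155.7 → 156
After the shade: rgb(148, 85, 156) = #94559c.
A 34% shade moves each channel 34% toward 0:
  R: 148 − 50.32 = 97.68 → 98
  G: 85 − 28.9 = 56.1 → 56
  B: 156 + 0.34×(0−156) = 156 − 53.04 = 102.96 → 103
rgb(98, 56, 103) = #623867.

#623867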